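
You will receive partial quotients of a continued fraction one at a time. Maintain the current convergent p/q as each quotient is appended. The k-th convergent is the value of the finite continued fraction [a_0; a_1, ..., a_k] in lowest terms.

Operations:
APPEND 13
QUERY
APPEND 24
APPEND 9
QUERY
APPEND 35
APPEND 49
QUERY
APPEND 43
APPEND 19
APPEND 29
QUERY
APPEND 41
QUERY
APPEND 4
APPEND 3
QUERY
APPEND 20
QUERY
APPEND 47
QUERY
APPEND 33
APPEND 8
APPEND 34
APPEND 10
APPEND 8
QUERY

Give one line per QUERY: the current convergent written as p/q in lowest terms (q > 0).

13/1
2830/217
4871617/373548
115828826381/8881573908
4752968752224/364450237253
62136080258055/4764497806013
1261849308996377/96756638643180
59369053603087774/4552326514035473
43640668916114700696451/3346298486165190375079

APPEND 13: p_0 = 13·1 + 0 = 13, q_0 = 13·0 + 1 = 1 → 13/1
APPEND 24: p_1 = 24·13 + 1 = 313, q_1 = 24·1 + 0 = 24 → 313/24
APPEND 9: p_2 = 9·313 + 13 = 2830, q_2 = 9·24 + 1 = 217 → 2830/217
APPEND 35: p_3 = 35·2830 + 313 = 99363, q_3 = 35·217 + 24 = 7619 → 99363/7619
APPEND 49: p_4 = 49·99363 + 2830 = 4871617, q_4 = 49·7619 + 217 = 373548 → 4871617/373548
APPEND 43: p_5 = 43·4871617 + 99363 = 209578894, q_5 = 43·373548 + 7619 = 16070183 → 209578894/16070183
APPEND 19: p_6 = 19·209578894 + 4871617 = 3986870603, q_6 = 19·16070183 + 373548 = 305707025 → 3986870603/305707025
APPEND 29: p_7 = 29·3986870603 + 209578894 = 115828826381, q_7 = 29·305707025 + 16070183 = 8881573908 → 115828826381/8881573908
APPEND 41: p_8 = 41·115828826381 + 3986870603 = 4752968752224, q_8 = 41·8881573908 + 305707025 = 364450237253 → 4752968752224/364450237253
APPEND 4: p_9 = 4·4752968752224 + 115828826381 = 19127703835277, q_9 = 4·364450237253 + 8881573908 = 1466682522920 → 19127703835277/1466682522920
APPEND 3: p_10 = 3·19127703835277 + 4752968752224 = 62136080258055, q_10 = 3·1466682522920 + 364450237253 = 4764497806013 → 62136080258055/4764497806013
APPEND 20: p_11 = 20·62136080258055 + 19127703835277 = 1261849308996377, q_11 = 20·4764497806013 + 1466682522920 = 96756638643180 → 1261849308996377/96756638643180
APPEND 47: p_12 = 47·1261849308996377 + 62136080258055 = 59369053603087774, q_12 = 47·96756638643180 + 4764497806013 = 4552326514035473 → 59369053603087774/4552326514035473
APPEND 33: p_13 = 33·59369053603087774 + 1261849308996377 = 1960440618210892919, q_13 = 33·4552326514035473 + 96756638643180 = 150323531601813789 → 1960440618210892919/150323531601813789
APPEND 8: p_14 = 8·1960440618210892919 + 59369053603087774 = 15742893999290231126, q_14 = 8·150323531601813789 + 4552326514035473 = 1207140579328545785 → 15742893999290231126/1207140579328545785
APPEND 34: p_15 = 34·15742893999290231126 + 1960440618210892919 = 537218836594078751203, q_15 = 34·1207140579328545785 + 150323531601813789 = 41193103228772370479 → 537218836594078751203/41193103228772370479
APPEND 10: p_16 = 10·537218836594078751203 + 15742893999290231126 = 5387931259940077743156, q_16 = 10·41193103228772370479 + 1207140579328545785 = 413138172867052250575 → 5387931259940077743156/413138172867052250575
APPEND 8: p_17 = 8·5387931259940077743156 + 537218836594078751203 = 43640668916114700696451, q_17 = 8·413138172867052250575 + 41193103228772370479 = 3346298486165190375079 → 43640668916114700696451/3346298486165190375079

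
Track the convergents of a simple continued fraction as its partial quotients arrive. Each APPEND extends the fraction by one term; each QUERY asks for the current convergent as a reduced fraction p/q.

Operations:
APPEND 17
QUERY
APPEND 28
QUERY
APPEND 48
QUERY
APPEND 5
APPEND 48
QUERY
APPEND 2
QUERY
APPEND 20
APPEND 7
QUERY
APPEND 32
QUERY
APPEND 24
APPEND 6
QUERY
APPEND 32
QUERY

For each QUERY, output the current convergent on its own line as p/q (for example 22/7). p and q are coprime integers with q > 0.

17/1
477/28
22913/1345
5544929/325489
11204900/657731
1618705403/95018494
52028215825/3054071917
7553803527043/443410538929
242972008750579/14262529990230

APPEND 17: p_0 = 17·1 + 0 = 17, q_0 = 17·0 + 1 = 1 → 17/1
APPEND 28: p_1 = 28·17 + 1 = 477, q_1 = 28·1 + 0 = 28 → 477/28
APPEND 48: p_2 = 48·477 + 17 = 22913, q_2 = 48·28 + 1 = 1345 → 22913/1345
APPEND 5: p_3 = 5·22913 + 477 = 115042, q_3 = 5·1345 + 28 = 6753 → 115042/6753
APPEND 48: p_4 = 48·115042 + 22913 = 5544929, q_4 = 48·6753 + 1345 = 325489 → 5544929/325489
APPEND 2: p_5 = 2·5544929 + 115042 = 11204900, q_5 = 2·325489 + 6753 = 657731 → 11204900/657731
APPEND 20: p_6 = 20·11204900 + 5544929 = 229642929, q_6 = 20·657731 + 325489 = 13480109 → 229642929/13480109
APPEND 7: p_7 = 7·229642929 + 11204900 = 1618705403, q_7 = 7·13480109 + 657731 = 95018494 → 1618705403/95018494
APPEND 32: p_8 = 32·1618705403 + 229642929 = 52028215825, q_8 = 32·95018494 + 13480109 = 3054071917 → 52028215825/3054071917
APPEND 24: p_9 = 24·52028215825 + 1618705403 = 1250295885203, q_9 = 24·3054071917 + 95018494 = 73392744502 → 1250295885203/73392744502
APPEND 6: p_10 = 6·1250295885203 + 52028215825 = 7553803527043, q_10 = 6·73392744502 + 3054071917 = 443410538929 → 7553803527043/443410538929
APPEND 32: p_11 = 32·7553803527043 + 1250295885203 = 242972008750579, q_11 = 32·443410538929 + 73392744502 = 14262529990230 → 242972008750579/14262529990230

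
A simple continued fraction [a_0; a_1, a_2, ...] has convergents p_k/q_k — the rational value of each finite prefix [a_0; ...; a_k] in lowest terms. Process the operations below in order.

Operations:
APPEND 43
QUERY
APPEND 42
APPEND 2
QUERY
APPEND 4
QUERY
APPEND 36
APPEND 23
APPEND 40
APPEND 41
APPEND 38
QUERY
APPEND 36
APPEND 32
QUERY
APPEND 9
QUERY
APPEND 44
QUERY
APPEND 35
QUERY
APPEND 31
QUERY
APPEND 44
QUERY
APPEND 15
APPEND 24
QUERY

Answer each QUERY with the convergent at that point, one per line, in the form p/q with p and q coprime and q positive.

APPEND 43: p_0 = 43·1 + 0 = 43, q_0 = 43·0 + 1 = 1 → 43/1
APPEND 42: p_1 = 42·43 + 1 = 1807, q_1 = 42·1 + 0 = 42 → 1807/42
APPEND 2: p_2 = 2·1807 + 43 = 3657, q_2 = 2·42 + 1 = 85 → 3657/85
APPEND 4: p_3 = 4·3657 + 1807 = 16435, q_3 = 4·85 + 42 = 382 → 16435/382
APPEND 36: p_4 = 36·16435 + 3657 = 595317, q_4 = 36·382 + 85 = 13837 → 595317/13837
APPEND 23: p_5 = 23·595317 + 16435 = 13708726, q_5 = 23·13837 + 382 = 318633 → 13708726/318633
APPEND 40: p_6 = 40·13708726 + 595317 = 548944357, q_6 = 40·318633 + 13837 = 12759157 → 548944357/12759157
APPEND 41: p_7 = 41·548944357 + 13708726 = 22520427363, q_7 = 41·12759157 + 318633 = 523444070 → 22520427363/523444070
APPEND 38: p_8 = 38·22520427363 + 548944357 = 856325184151, q_8 = 38·523444070 + 12759157 = 19903633817 → 856325184151/19903633817
APPEND 36: p_9 = 36·856325184151 + 22520427363 = 30850227056799, q_9 = 36·19903633817 + 523444070 = 717054261482 → 30850227056799/717054261482
APPEND 32: p_10 = 32·30850227056799 + 856325184151 = 988063591001719, q_10 = 32·717054261482 + 19903633817 = 22965640001241 → 988063591001719/22965640001241
APPEND 9: p_11 = 9·988063591001719 + 30850227056799 = 8923422546072270, q_11 = 9·22965640001241 + 717054261482 = 207407814272651 → 8923422546072270/207407814272651
APPEND 44: p_12 = 44·8923422546072270 + 988063591001719 = 393618655618181599, q_12 = 44·207407814272651 + 22965640001241 = 9148909467997885 → 393618655618181599/9148909467997885
APPEND 35: p_13 = 35·393618655618181599 + 8923422546072270 = 13785576369182428235, q_13 = 35·9148909467997885 + 207407814272651 = 320419239194198626 → 13785576369182428235/320419239194198626
APPEND 31: p_14 = 31·13785576369182428235 + 393618655618181599 = 427746486100273456884, q_14 = 31·320419239194198626 + 9148909467997885 = 9942145324488155291 → 427746486100273456884/9942145324488155291
APPEND 44: p_15 = 44·427746486100273456884 + 13785576369182428235 = 18834630964781214531131, q_15 = 44·9942145324488155291 + 320419239194198626 = 437774813516673031430 → 18834630964781214531131/437774813516673031430
APPEND 15: p_16 = 15·18834630964781214531131 + 427746486100273456884 = 282947210957818491423849, q_16 = 15·437774813516673031430 + 9942145324488155291 = 6576564348074583626741 → 282947210957818491423849/6576564348074583626741
APPEND 24: p_17 = 24·282947210957818491423849 + 18834630964781214531131 = 6809567693952425008703507, q_17 = 24·6576564348074583626741 + 437774813516673031430 = 158275319167306680073214 → 6809567693952425008703507/158275319167306680073214

43/1
3657/85
16435/382
856325184151/19903633817
988063591001719/22965640001241
8923422546072270/207407814272651
393618655618181599/9148909467997885
13785576369182428235/320419239194198626
427746486100273456884/9942145324488155291
18834630964781214531131/437774813516673031430
6809567693952425008703507/158275319167306680073214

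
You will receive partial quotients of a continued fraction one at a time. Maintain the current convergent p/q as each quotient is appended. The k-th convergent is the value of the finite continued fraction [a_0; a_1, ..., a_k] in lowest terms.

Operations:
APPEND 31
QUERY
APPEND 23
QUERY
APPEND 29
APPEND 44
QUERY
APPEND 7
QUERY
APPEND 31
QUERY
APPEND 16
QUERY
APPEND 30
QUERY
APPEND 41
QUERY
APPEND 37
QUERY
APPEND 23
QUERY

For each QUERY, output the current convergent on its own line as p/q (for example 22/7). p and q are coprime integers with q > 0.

31/1
714/23
913142/29415
6412731/206573
199707803/6433178
3201737579/103137421
96251835173/3100555808
3949526979672/127225925549
146228750083037/4710459801121
3367210778889523/108467801351332

APPEND 31: p_0 = 31·1 + 0 = 31, q_0 = 31·0 + 1 = 1 → 31/1
APPEND 23: p_1 = 23·31 + 1 = 714, q_1 = 23·1 + 0 = 23 → 714/23
APPEND 29: p_2 = 29·714 + 31 = 20737, q_2 = 29·23 + 1 = 668 → 20737/668
APPEND 44: p_3 = 44·20737 + 714 = 913142, q_3 = 44·668 + 23 = 29415 → 913142/29415
APPEND 7: p_4 = 7·913142 + 20737 = 6412731, q_4 = 7·29415 + 668 = 206573 → 6412731/206573
APPEND 31: p_5 = 31·6412731 + 913142 = 199707803, q_5 = 31·206573 + 29415 = 6433178 → 199707803/6433178
APPEND 16: p_6 = 16·199707803 + 6412731 = 3201737579, q_6 = 16·6433178 + 206573 = 103137421 → 3201737579/103137421
APPEND 30: p_7 = 30·3201737579 + 199707803 = 96251835173, q_7 = 30·103137421 + 6433178 = 3100555808 → 96251835173/3100555808
APPEND 41: p_8 = 41·96251835173 + 3201737579 = 3949526979672, q_8 = 41·3100555808 + 103137421 = 127225925549 → 3949526979672/127225925549
APPEND 37: p_9 = 37·3949526979672 + 96251835173 = 146228750083037, q_9 = 37·127225925549 + 3100555808 = 4710459801121 → 146228750083037/4710459801121
APPEND 23: p_10 = 23·146228750083037 + 3949526979672 = 3367210778889523, q_10 = 23·4710459801121 + 127225925549 = 108467801351332 → 3367210778889523/108467801351332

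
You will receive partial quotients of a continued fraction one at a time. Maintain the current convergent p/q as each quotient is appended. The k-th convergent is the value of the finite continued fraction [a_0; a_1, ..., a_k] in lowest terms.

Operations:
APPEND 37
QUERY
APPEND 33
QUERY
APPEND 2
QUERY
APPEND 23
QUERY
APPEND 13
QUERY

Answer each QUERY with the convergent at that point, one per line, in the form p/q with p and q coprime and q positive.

37/1
1222/33
2481/67
58285/1574
760186/20529

APPEND 37: p_0 = 37·1 + 0 = 37, q_0 = 37·0 + 1 = 1 → 37/1
APPEND 33: p_1 = 33·37 + 1 = 1222, q_1 = 33·1 + 0 = 33 → 1222/33
APPEND 2: p_2 = 2·1222 + 37 = 2481, q_2 = 2·33 + 1 = 67 → 2481/67
APPEND 23: p_3 = 23·2481 + 1222 = 58285, q_3 = 23·67 + 33 = 1574 → 58285/1574
APPEND 13: p_4 = 13·58285 + 2481 = 760186, q_4 = 13·1574 + 67 = 20529 → 760186/20529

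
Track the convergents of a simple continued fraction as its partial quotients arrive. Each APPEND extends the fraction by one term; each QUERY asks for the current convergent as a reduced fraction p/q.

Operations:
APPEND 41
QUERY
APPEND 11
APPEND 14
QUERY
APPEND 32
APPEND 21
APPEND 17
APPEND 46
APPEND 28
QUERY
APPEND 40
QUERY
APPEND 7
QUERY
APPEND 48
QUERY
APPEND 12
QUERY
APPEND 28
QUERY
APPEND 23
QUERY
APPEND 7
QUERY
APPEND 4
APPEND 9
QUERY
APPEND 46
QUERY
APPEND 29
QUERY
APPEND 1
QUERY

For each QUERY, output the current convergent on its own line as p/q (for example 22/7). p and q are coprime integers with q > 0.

APPEND 41: p_0 = 41·1 + 0 = 41, q_0 = 41·0 + 1 = 1 → 41/1
APPEND 11: p_1 = 11·41 + 1 = 452, q_1 = 11·1 + 0 = 11 → 452/11
APPEND 14: p_2 = 14·452 + 41 = 6369, q_2 = 14·11 + 1 = 155 → 6369/155
APPEND 32: p_3 = 32·6369 + 452 = 204260, q_3 = 32·155 + 11 = 4971 → 204260/4971
APPEND 21: p_4 = 21·204260 + 6369 = 4295829, q_4 = 21·4971 + 155 = 104546 → 4295829/104546
APPEND 17: p_5 = 17·4295829 + 204260 = 73233353, q_5 = 17·104546 + 4971 = 1782253 → 73233353/1782253
APPEND 46: p_6 = 46·73233353 + 4295829 = 3373030067, q_6 = 46·1782253 + 104546 = 82088184 → 3373030067/82088184
APPEND 28: p_7 = 28·3373030067 + 73233353 = 94518075229, q_7 = 28·82088184 + 1782253 = 2300251405 → 94518075229/2300251405
APPEND 40: p_8 = 40·94518075229 + 3373030067 = 3784096039227, q_8 = 40·2300251405 + 82088184 = 92092144384 → 3784096039227/92092144384
APPEND 7: p_9 = 7·3784096039227 + 94518075229 = 26583190349818, q_9 = 7·92092144384 + 2300251405 = 646945262093 → 26583190349818/646945262093
APPEND 48: p_10 = 48·26583190349818 + 3784096039227 = 1279777232830491, q_10 = 48·646945262093 + 92092144384 = 31145464724848 → 1279777232830491/31145464724848
APPEND 12: p_11 = 12·1279777232830491 + 26583190349818 = 15383909984315710, q_11 = 12·31145464724848 + 646945262093 = 374392521960269 → 15383909984315710/374392521960269
APPEND 28: p_12 = 28·15383909984315710 + 1279777232830491 = 432029256793670371, q_12 = 28·374392521960269 + 31145464724848 = 10514136079612380 → 432029256793670371/10514136079612380
APPEND 23: p_13 = 23·432029256793670371 + 15383909984315710 = 9952056816238734243, q_13 = 23·10514136079612380 + 374392521960269 = 242199522353045009 → 9952056816238734243/242199522353045009
APPEND 7: p_14 = 7·9952056816238734243 + 432029256793670371 = 70096426970464810072, q_14 = 7·242199522353045009 + 10514136079612380 = 1705910792550927443 → 70096426970464810072/1705910792550927443
APPEND 4: p_15 = 4·70096426970464810072 + 9952056816238734243 = 290337764698097974531, q_15 = 4·1705910792550927443 + 242199522353045009 = 7065842692556754781 → 290337764698097974531/7065842692556754781
APPEND 9: p_16 = 9·290337764698097974531 + 70096426970464810072 = 2683136309253346580851, q_16 = 9·7065842692556754781 + 1705910792550927443 = 65298495025561720472 → 2683136309253346580851/65298495025561720472
APPEND 46: p_17 = 46·2683136309253346580851 + 290337764698097974531 = 123714607990352040693677, q_17 = 46·65298495025561720472 + 7065842692556754781 = 3010796613868395896493 → 123714607990352040693677/3010796613868395896493
APPEND 29: p_18 = 29·123714607990352040693677 + 2683136309253346580851 = 3590406768029462526697484, q_18 = 29·3010796613868395896493 + 65298495025561720472 = 87378400297209042718769 → 3590406768029462526697484/87378400297209042718769
APPEND 1: p_19 = 1·3590406768029462526697484 + 123714607990352040693677 = 3714121376019814567391161, q_19 = 1·87378400297209042718769 + 3010796613868395896493 = 90389196911077438615262 → 3714121376019814567391161/90389196911077438615262

41/1
6369/155
94518075229/2300251405
3784096039227/92092144384
26583190349818/646945262093
1279777232830491/31145464724848
15383909984315710/374392521960269
432029256793670371/10514136079612380
9952056816238734243/242199522353045009
70096426970464810072/1705910792550927443
2683136309253346580851/65298495025561720472
123714607990352040693677/3010796613868395896493
3590406768029462526697484/87378400297209042718769
3714121376019814567391161/90389196911077438615262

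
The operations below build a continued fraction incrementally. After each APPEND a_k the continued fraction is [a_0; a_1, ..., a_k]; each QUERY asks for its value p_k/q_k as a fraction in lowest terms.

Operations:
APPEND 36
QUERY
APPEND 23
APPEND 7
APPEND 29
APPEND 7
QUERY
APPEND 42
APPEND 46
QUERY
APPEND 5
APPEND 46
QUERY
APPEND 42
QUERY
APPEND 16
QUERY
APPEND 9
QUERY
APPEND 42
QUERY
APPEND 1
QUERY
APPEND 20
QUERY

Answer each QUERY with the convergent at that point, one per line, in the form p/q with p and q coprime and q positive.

36/1
1196959/33209
2321549107/64410163
538598195865/14943124607
22632782414303/627934683808
362663116824713/10061898065535
3286600833836720/91185017273623
138399898137966953/3839832623557701
141686498971803673/3931017640831324
2972129877574040413/82460185440184181

APPEND 36: p_0 = 36·1 + 0 = 36, q_0 = 36·0 + 1 = 1 → 36/1
APPEND 23: p_1 = 23·36 + 1 = 829, q_1 = 23·1 + 0 = 23 → 829/23
APPEND 7: p_2 = 7·829 + 36 = 5839, q_2 = 7·23 + 1 = 162 → 5839/162
APPEND 29: p_3 = 29·5839 + 829 = 170160, q_3 = 29·162 + 23 = 4721 → 170160/4721
APPEND 7: p_4 = 7·170160 + 5839 = 1196959, q_4 = 7·4721 + 162 = 33209 → 1196959/33209
APPEND 42: p_5 = 42·1196959 + 170160 = 50442438, q_5 = 42·33209 + 4721 = 1399499 → 50442438/1399499
APPEND 46: p_6 = 46·50442438 + 1196959 = 2321549107, q_6 = 46·1399499 + 33209 = 64410163 → 2321549107/64410163
APPEND 5: p_7 = 5·2321549107 + 50442438 = 11658187973, q_7 = 5·64410163 + 1399499 = 323450314 → 11658187973/323450314
APPEND 46: p_8 = 46·11658187973 + 2321549107 = 538598195865, q_8 = 46·323450314 + 64410163 = 14943124607 → 538598195865/14943124607
APPEND 42: p_9 = 42·538598195865 + 11658187973 = 22632782414303, q_9 = 42·14943124607 + 323450314 = 627934683808 → 22632782414303/627934683808
APPEND 16: p_10 = 16·22632782414303 + 538598195865 = 362663116824713, q_10 = 16·627934683808 + 14943124607 = 10061898065535 → 362663116824713/10061898065535
APPEND 9: p_11 = 9·362663116824713 + 22632782414303 = 3286600833836720, q_11 = 9·10061898065535 + 627934683808 = 91185017273623 → 3286600833836720/91185017273623
APPEND 42: p_12 = 42·3286600833836720 + 362663116824713 = 138399898137966953, q_12 = 42·91185017273623 + 10061898065535 = 3839832623557701 → 138399898137966953/3839832623557701
APPEND 1: p_13 = 1·138399898137966953 + 3286600833836720 = 141686498971803673, q_13 = 1·3839832623557701 + 91185017273623 = 3931017640831324 → 141686498971803673/3931017640831324
APPEND 20: p_14 = 20·141686498971803673 + 138399898137966953 = 2972129877574040413, q_14 = 20·3931017640831324 + 3839832623557701 = 82460185440184181 → 2972129877574040413/82460185440184181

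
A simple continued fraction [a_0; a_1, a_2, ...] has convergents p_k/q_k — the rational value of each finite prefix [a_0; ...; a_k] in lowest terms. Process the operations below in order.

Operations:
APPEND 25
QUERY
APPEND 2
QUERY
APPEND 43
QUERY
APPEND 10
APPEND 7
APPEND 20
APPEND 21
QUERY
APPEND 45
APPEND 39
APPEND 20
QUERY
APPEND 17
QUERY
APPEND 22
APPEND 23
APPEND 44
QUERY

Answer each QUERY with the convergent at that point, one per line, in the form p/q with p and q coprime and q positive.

25/1
51/2
2218/87
66915386/2624723
2355562293801/92395768747
40162186390742/1575341945275
899207806708889273/35270982551731461

APPEND 25: p_0 = 25·1 + 0 = 25, q_0 = 25·0 + 1 = 1 → 25/1
APPEND 2: p_1 = 2·25 + 1 = 51, q_1 = 2·1 + 0 = 2 → 51/2
APPEND 43: p_2 = 43·51 + 25 = 2218, q_2 = 43·2 + 1 = 87 → 2218/87
APPEND 10: p_3 = 10·2218 + 51 = 22231, q_3 = 10·87 + 2 = 872 → 22231/872
APPEND 7: p_4 = 7·22231 + 2218 = 157835, q_4 = 7·872 + 87 = 6191 → 157835/6191
APPEND 20: p_5 = 20·157835 + 22231 = 3178931, q_5 = 20·6191 + 872 = 124692 → 3178931/124692
APPEND 21: p_6 = 21·3178931 + 157835 = 66915386, q_6 = 21·124692 + 6191 = 2624723 → 66915386/2624723
APPEND 45: p_7 = 45·66915386 + 3178931 = 3014371301, q_7 = 45·2624723 + 124692 = 118237227 → 3014371301/118237227
APPEND 39: p_8 = 39·3014371301 + 66915386 = 117627396125, q_8 = 39·118237227 + 2624723 = 4613876576 → 117627396125/4613876576
APPEND 20: p_9 = 20·117627396125 + 3014371301 = 2355562293801, q_9 = 20·4613876576 + 118237227 = 92395768747 → 2355562293801/92395768747
APPEND 17: p_10 = 17·2355562293801 + 117627396125 = 40162186390742, q_10 = 17·92395768747 + 4613876576 = 1575341945275 → 40162186390742/1575341945275
APPEND 22: p_11 = 22·40162186390742 + 2355562293801 = 885923662890125, q_11 = 22·1575341945275 + 92395768747 = 34749918564797 → 885923662890125/34749918564797
APPEND 23: p_12 = 23·885923662890125 + 40162186390742 = 20416406432863617, q_12 = 23·34749918564797 + 1575341945275 = 800823468935606 → 20416406432863617/800823468935606
APPEND 44: p_13 = 44·20416406432863617 + 885923662890125 = 899207806708889273, q_13 = 44·800823468935606 + 34749918564797 = 35270982551731461 → 899207806708889273/35270982551731461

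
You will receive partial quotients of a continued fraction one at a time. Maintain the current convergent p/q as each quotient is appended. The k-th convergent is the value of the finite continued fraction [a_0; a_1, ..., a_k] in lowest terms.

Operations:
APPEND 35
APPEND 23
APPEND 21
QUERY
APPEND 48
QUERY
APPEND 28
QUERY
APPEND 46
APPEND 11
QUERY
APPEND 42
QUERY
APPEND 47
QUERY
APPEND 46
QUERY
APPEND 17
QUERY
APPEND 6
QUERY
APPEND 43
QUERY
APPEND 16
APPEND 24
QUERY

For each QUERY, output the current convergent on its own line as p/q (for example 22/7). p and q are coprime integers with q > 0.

16961/484
814934/23255
22835113/651624
11586366565/330629173
487678625862/13916423225
22932481782079/654402520748
1055381840601496/30116432377633
17964423772007511/512633752940509
108841924472646562/3105918950020687
4698167176095809677/134067148603830050
1811406568984230243133/51690394267275065738

APPEND 35: p_0 = 35·1 + 0 = 35, q_0 = 35·0 + 1 = 1 → 35/1
APPEND 23: p_1 = 23·35 + 1 = 806, q_1 = 23·1 + 0 = 23 → 806/23
APPEND 21: p_2 = 21·806 + 35 = 16961, q_2 = 21·23 + 1 = 484 → 16961/484
APPEND 48: p_3 = 48·16961 + 806 = 814934, q_3 = 48·484 + 23 = 23255 → 814934/23255
APPEND 28: p_4 = 28·814934 + 16961 = 22835113, q_4 = 28·23255 + 484 = 651624 → 22835113/651624
APPEND 46: p_5 = 46·22835113 + 814934 = 1051230132, q_5 = 46·651624 + 23255 = 29997959 → 1051230132/29997959
APPEND 11: p_6 = 11·1051230132 + 22835113 = 11586366565, q_6 = 11·29997959 + 651624 = 330629173 → 11586366565/330629173
APPEND 42: p_7 = 42·11586366565 + 1051230132 = 487678625862, q_7 = 42·330629173 + 29997959 = 13916423225 → 487678625862/13916423225
APPEND 47: p_8 = 47·487678625862 + 11586366565 = 22932481782079, q_8 = 47·13916423225 + 330629173 = 654402520748 → 22932481782079/654402520748
APPEND 46: p_9 = 46·22932481782079 + 487678625862 = 1055381840601496, q_9 = 46·654402520748 + 13916423225 = 30116432377633 → 1055381840601496/30116432377633
APPEND 17: p_10 = 17·1055381840601496 + 22932481782079 = 17964423772007511, q_10 = 17·30116432377633 + 654402520748 = 512633752940509 → 17964423772007511/512633752940509
APPEND 6: p_11 = 6·17964423772007511 + 1055381840601496 = 108841924472646562, q_11 = 6·512633752940509 + 30116432377633 = 3105918950020687 → 108841924472646562/3105918950020687
APPEND 43: p_12 = 43·108841924472646562 + 17964423772007511 = 4698167176095809677, q_12 = 43·3105918950020687 + 512633752940509 = 134067148603830050 → 4698167176095809677/134067148603830050
APPEND 16: p_13 = 16·4698167176095809677 + 108841924472646562 = 75279516742005601394, q_13 = 16·134067148603830050 + 3105918950020687 = 2148180296611301487 → 75279516742005601394/2148180296611301487
APPEND 24: p_14 = 24·75279516742005601394 + 4698167176095809677 = 1811406568984230243133, q_14 = 24·2148180296611301487 + 134067148603830050 = 51690394267275065738 → 1811406568984230243133/51690394267275065738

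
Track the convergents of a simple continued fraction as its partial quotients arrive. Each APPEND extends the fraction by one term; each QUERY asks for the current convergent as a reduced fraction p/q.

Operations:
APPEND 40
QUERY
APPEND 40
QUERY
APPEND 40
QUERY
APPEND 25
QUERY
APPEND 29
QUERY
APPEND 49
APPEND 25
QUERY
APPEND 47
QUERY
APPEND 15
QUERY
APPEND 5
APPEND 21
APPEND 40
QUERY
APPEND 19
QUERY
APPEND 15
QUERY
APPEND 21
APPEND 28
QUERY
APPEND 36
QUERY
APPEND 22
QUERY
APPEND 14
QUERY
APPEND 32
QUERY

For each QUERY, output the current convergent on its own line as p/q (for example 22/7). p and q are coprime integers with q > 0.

40/1
1601/40
64080/1601
1603601/40065
46568509/1163486
57133082059/1427435461
2687538317315/67146517546
40370207841784/1008625198651
173631752013234995/4338084189529681
3303338968587357624/82531923948989411
49723716280823599355/1242316943424370846
29379762380525546033567/734035573547526131802
1058718947079785540152491/26451451835446801522049
23321196598135807429388369/582665975953377159616880
327555471320981089551589657/8183775115182727036158369
10505096278869530673080257393/262463469661800642316684688

APPEND 40: p_0 = 40·1 + 0 = 40, q_0 = 40·0 + 1 = 1 → 40/1
APPEND 40: p_1 = 40·40 + 1 = 1601, q_1 = 40·1 + 0 = 40 → 1601/40
APPEND 40: p_2 = 40·1601 + 40 = 64080, q_2 = 40·40 + 1 = 1601 → 64080/1601
APPEND 25: p_3 = 25·64080 + 1601 = 1603601, q_3 = 25·1601 + 40 = 40065 → 1603601/40065
APPEND 29: p_4 = 29·1603601 + 64080 = 46568509, q_4 = 29·40065 + 1601 = 1163486 → 46568509/1163486
APPEND 49: p_5 = 49·46568509 + 1603601 = 2283460542, q_5 = 49·1163486 + 40065 = 57050879 → 2283460542/57050879
APPEND 25: p_6 = 25·2283460542 + 46568509 = 57133082059, q_6 = 25·57050879 + 1163486 = 1427435461 → 57133082059/1427435461
APPEND 47: p_7 = 47·57133082059 + 2283460542 = 2687538317315, q_7 = 47·1427435461 + 57050879 = 67146517546 → 2687538317315/67146517546
APPEND 15: p_8 = 15·2687538317315 + 57133082059 = 40370207841784, q_8 = 15·67146517546 + 1427435461 = 1008625198651 → 40370207841784/1008625198651
APPEND 5: p_9 = 5·40370207841784 + 2687538317315 = 204538577526235, q_9 = 5·1008625198651 + 67146517546 = 5110272510801 → 204538577526235/5110272510801
APPEND 21: p_10 = 21·204538577526235 + 40370207841784 = 4335680335892719, q_10 = 21·5110272510801 + 1008625198651 = 108324347925472 → 4335680335892719/108324347925472
APPEND 40: p_11 = 40·4335680335892719 + 204538577526235 = 173631752013234995, q_11 = 40·108324347925472 + 5110272510801 = 4338084189529681 → 173631752013234995/4338084189529681
APPEND 19: p_12 = 19·173631752013234995 + 4335680335892719 = 3303338968587357624, q_12 = 19·4338084189529681 + 108324347925472 = 82531923948989411 → 3303338968587357624/82531923948989411
APPEND 15: p_13 = 15·3303338968587357624 + 173631752013234995 = 49723716280823599355, q_13 = 15·82531923948989411 + 4338084189529681 = 1242316943424370846 → 49723716280823599355/1242316943424370846
APPEND 21: p_14 = 21·49723716280823599355 + 3303338968587357624 = 1047501380865882944079, q_14 = 21·1242316943424370846 + 82531923948989411 = 26171187735860777177 → 1047501380865882944079/26171187735860777177
APPEND 28: p_15 = 28·1047501380865882944079 + 49723716280823599355 = 29379762380525546033567, q_15 = 28·26171187735860777177 + 1242316943424370846 = 734035573547526131802 → 29379762380525546033567/734035573547526131802
APPEND 36: p_16 = 36·29379762380525546033567 + 1047501380865882944079 = 1058718947079785540152491, q_16 = 36·734035573547526131802 + 26171187735860777177 = 26451451835446801522049 → 1058718947079785540152491/26451451835446801522049
APPEND 22: p_17 = 22·1058718947079785540152491 + 29379762380525546033567 = 23321196598135807429388369, q_17 = 22·26451451835446801522049 + 734035573547526131802 = 582665975953377159616880 → 23321196598135807429388369/582665975953377159616880
APPEND 14: p_18 = 14·23321196598135807429388369 + 1058718947079785540152491 = 327555471320981089551589657, q_18 = 14·582665975953377159616880 + 26451451835446801522049 = 8183775115182727036158369 → 327555471320981089551589657/8183775115182727036158369
APPEND 32: p_19 = 32·327555471320981089551589657 + 23321196598135807429388369 = 10505096278869530673080257393, q_19 = 32·8183775115182727036158369 + 582665975953377159616880 = 262463469661800642316684688 → 10505096278869530673080257393/262463469661800642316684688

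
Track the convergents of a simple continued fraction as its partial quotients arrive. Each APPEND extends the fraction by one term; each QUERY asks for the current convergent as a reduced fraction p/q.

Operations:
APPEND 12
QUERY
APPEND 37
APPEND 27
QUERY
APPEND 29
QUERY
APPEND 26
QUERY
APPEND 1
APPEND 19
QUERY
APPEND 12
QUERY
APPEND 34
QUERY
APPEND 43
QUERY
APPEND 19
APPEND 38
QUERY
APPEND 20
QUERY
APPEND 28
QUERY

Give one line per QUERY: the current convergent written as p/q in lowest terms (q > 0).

12/1
12027/1000
349228/29037
9091955/755962
188474432/15670943
2271134367/188836315
77407042910/6436105653
3330773979497/276941379394
2411091054806911/200473189316676
48285183208791573/4014732108647659
1354396220900970955/112612972231451128

APPEND 12: p_0 = 12·1 + 0 = 12, q_0 = 12·0 + 1 = 1 → 12/1
APPEND 37: p_1 = 37·12 + 1 = 445, q_1 = 37·1 + 0 = 37 → 445/37
APPEND 27: p_2 = 27·445 + 12 = 12027, q_2 = 27·37 + 1 = 1000 → 12027/1000
APPEND 29: p_3 = 29·12027 + 445 = 349228, q_3 = 29·1000 + 37 = 29037 → 349228/29037
APPEND 26: p_4 = 26·349228 + 12027 = 9091955, q_4 = 26·29037 + 1000 = 755962 → 9091955/755962
APPEND 1: p_5 = 1·9091955 + 349228 = 9441183, q_5 = 1·755962 + 29037 = 784999 → 9441183/784999
APPEND 19: p_6 = 19·9441183 + 9091955 = 188474432, q_6 = 19·784999 + 755962 = 15670943 → 188474432/15670943
APPEND 12: p_7 = 12·188474432 + 9441183 = 2271134367, q_7 = 12·15670943 + 784999 = 188836315 → 2271134367/188836315
APPEND 34: p_8 = 34·2271134367 + 188474432 = 77407042910, q_8 = 34·188836315 + 15670943 = 6436105653 → 77407042910/6436105653
APPEND 43: p_9 = 43·77407042910 + 2271134367 = 3330773979497, q_9 = 43·6436105653 + 188836315 = 276941379394 → 3330773979497/276941379394
APPEND 19: p_10 = 19·3330773979497 + 77407042910 = 63362112653353, q_10 = 19·276941379394 + 6436105653 = 5268322314139 → 63362112653353/5268322314139
APPEND 38: p_11 = 38·63362112653353 + 3330773979497 = 2411091054806911, q_11 = 38·5268322314139 + 276941379394 = 200473189316676 → 2411091054806911/200473189316676
APPEND 20: p_12 = 20·2411091054806911 + 63362112653353 = 48285183208791573, q_12 = 20·200473189316676 + 5268322314139 = 4014732108647659 → 48285183208791573/4014732108647659
APPEND 28: p_13 = 28·48285183208791573 + 2411091054806911 = 1354396220900970955, q_13 = 28·4014732108647659 + 200473189316676 = 112612972231451128 → 1354396220900970955/112612972231451128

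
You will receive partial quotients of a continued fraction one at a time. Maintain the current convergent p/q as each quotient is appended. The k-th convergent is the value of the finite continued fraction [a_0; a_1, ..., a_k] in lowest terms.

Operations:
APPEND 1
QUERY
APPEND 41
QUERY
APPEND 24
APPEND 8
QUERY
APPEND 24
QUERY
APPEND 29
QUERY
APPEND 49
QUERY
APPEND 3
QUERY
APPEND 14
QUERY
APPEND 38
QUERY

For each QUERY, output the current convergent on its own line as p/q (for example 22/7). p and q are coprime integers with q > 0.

1/1
42/41
8114/7921
195745/191089
5684719/5549502
278746976/272116687
841925647/821899563
12065706034/11778710569
459338754939/448412901185

APPEND 1: p_0 = 1·1 + 0 = 1, q_0 = 1·0 + 1 = 1 → 1/1
APPEND 41: p_1 = 41·1 + 1 = 42, q_1 = 41·1 + 0 = 41 → 42/41
APPEND 24: p_2 = 24·42 + 1 = 1009, q_2 = 24·41 + 1 = 985 → 1009/985
APPEND 8: p_3 = 8·1009 + 42 = 8114, q_3 = 8·985 + 41 = 7921 → 8114/7921
APPEND 24: p_4 = 24·8114 + 1009 = 195745, q_4 = 24·7921 + 985 = 191089 → 195745/191089
APPEND 29: p_5 = 29·195745 + 8114 = 5684719, q_5 = 29·191089 + 7921 = 5549502 → 5684719/5549502
APPEND 49: p_6 = 49·5684719 + 195745 = 278746976, q_6 = 49·5549502 + 191089 = 272116687 → 278746976/272116687
APPEND 3: p_7 = 3·278746976 + 5684719 = 841925647, q_7 = 3·272116687 + 5549502 = 821899563 → 841925647/821899563
APPEND 14: p_8 = 14·841925647 + 278746976 = 12065706034, q_8 = 14·821899563 + 272116687 = 11778710569 → 12065706034/11778710569
APPEND 38: p_9 = 38·12065706034 + 841925647 = 459338754939, q_9 = 38·11778710569 + 821899563 = 448412901185 → 459338754939/448412901185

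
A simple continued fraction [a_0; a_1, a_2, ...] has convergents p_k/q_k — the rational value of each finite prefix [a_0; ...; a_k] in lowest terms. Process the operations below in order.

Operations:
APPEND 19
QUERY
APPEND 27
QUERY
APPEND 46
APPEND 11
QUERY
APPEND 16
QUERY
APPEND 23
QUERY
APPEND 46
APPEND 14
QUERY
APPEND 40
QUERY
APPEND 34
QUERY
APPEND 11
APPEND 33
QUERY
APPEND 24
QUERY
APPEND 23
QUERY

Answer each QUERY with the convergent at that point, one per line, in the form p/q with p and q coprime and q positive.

19/1
514/27
260807/13700
4196575/220443
96782032/5083889
62483162690/3282194607
2503782677647/131521863617
85191094202688/4475025557585
31092183118140783/1633249524460301
747152000654286007/39247345390044276
17215588198166718944/904322193495478649

APPEND 19: p_0 = 19·1 + 0 = 19, q_0 = 19·0 + 1 = 1 → 19/1
APPEND 27: p_1 = 27·19 + 1 = 514, q_1 = 27·1 + 0 = 27 → 514/27
APPEND 46: p_2 = 46·514 + 19 = 23663, q_2 = 46·27 + 1 = 1243 → 23663/1243
APPEND 11: p_3 = 11·23663 + 514 = 260807, q_3 = 11·1243 + 27 = 13700 → 260807/13700
APPEND 16: p_4 = 16·260807 + 23663 = 4196575, q_4 = 16·13700 + 1243 = 220443 → 4196575/220443
APPEND 23: p_5 = 23·4196575 + 260807 = 96782032, q_5 = 23·220443 + 13700 = 5083889 → 96782032/5083889
APPEND 46: p_6 = 46·96782032 + 4196575 = 4456170047, q_6 = 46·5083889 + 220443 = 234079337 → 4456170047/234079337
APPEND 14: p_7 = 14·4456170047 + 96782032 = 62483162690, q_7 = 14·234079337 + 5083889 = 3282194607 → 62483162690/3282194607
APPEND 40: p_8 = 40·62483162690 + 4456170047 = 2503782677647, q_8 = 40·3282194607 + 234079337 = 131521863617 → 2503782677647/131521863617
APPEND 34: p_9 = 34·2503782677647 + 62483162690 = 85191094202688, q_9 = 34·131521863617 + 3282194607 = 4475025557585 → 85191094202688/4475025557585
APPEND 11: p_10 = 11·85191094202688 + 2503782677647 = 939605818907215, q_10 = 11·4475025557585 + 131521863617 = 49356802997052 → 939605818907215/49356802997052
APPEND 33: p_11 = 33·939605818907215 + 85191094202688 = 31092183118140783, q_11 = 33·49356802997052 + 4475025557585 = 1633249524460301 → 31092183118140783/1633249524460301
APPEND 24: p_12 = 24·31092183118140783 + 939605818907215 = 747152000654286007, q_12 = 24·1633249524460301 + 49356802997052 = 39247345390044276 → 747152000654286007/39247345390044276
APPEND 23: p_13 = 23·747152000654286007 + 31092183118140783 = 17215588198166718944, q_13 = 23·39247345390044276 + 1633249524460301 = 904322193495478649 → 17215588198166718944/904322193495478649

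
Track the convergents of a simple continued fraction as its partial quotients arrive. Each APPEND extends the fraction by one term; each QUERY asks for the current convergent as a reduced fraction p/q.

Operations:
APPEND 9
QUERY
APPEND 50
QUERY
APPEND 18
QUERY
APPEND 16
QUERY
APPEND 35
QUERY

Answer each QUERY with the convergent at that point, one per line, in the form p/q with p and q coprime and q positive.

APPEND 9: p_0 = 9·1 + 0 = 9, q_0 = 9·0 + 1 = 1 → 9/1
APPEND 50: p_1 = 50·9 + 1 = 451, q_1 = 50·1 + 0 = 50 → 451/50
APPEND 18: p_2 = 18·451 + 9 = 8127, q_2 = 18·50 + 1 = 901 → 8127/901
APPEND 16: p_3 = 16·8127 + 451 = 130483, q_3 = 16·901 + 50 = 14466 → 130483/14466
APPEND 35: p_4 = 35·130483 + 8127 = 4575032, q_4 = 35·14466 + 901 = 507211 → 4575032/507211

9/1
451/50
8127/901
130483/14466
4575032/507211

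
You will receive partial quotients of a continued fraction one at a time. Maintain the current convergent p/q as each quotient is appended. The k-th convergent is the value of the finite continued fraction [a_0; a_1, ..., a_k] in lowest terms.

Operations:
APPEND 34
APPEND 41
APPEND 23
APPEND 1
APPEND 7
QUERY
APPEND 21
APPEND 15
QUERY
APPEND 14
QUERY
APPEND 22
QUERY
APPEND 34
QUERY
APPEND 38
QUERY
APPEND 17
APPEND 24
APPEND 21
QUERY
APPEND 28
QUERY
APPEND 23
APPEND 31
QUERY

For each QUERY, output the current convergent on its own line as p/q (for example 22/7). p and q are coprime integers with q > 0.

266717/7839
84785282/2491899
1192628519/35052190
26322612700/773640079
896161460319/26338814876
34080458104822/1001648605367
293748983987559227/8633488999300782
8238931966891578210/242147998391574023
5891703642864201177977/173161309010562176664

APPEND 34: p_0 = 34·1 + 0 = 34, q_0 = 34·0 + 1 = 1 → 34/1
APPEND 41: p_1 = 41·34 + 1 = 1395, q_1 = 41·1 + 0 = 41 → 1395/41
APPEND 23: p_2 = 23·1395 + 34 = 32119, q_2 = 23·41 + 1 = 944 → 32119/944
APPEND 1: p_3 = 1·32119 + 1395 = 33514, q_3 = 1·944 + 41 = 985 → 33514/985
APPEND 7: p_4 = 7·33514 + 32119 = 266717, q_4 = 7·985 + 944 = 7839 → 266717/7839
APPEND 21: p_5 = 21·266717 + 33514 = 5634571, q_5 = 21·7839 + 985 = 165604 → 5634571/165604
APPEND 15: p_6 = 15·5634571 + 266717 = 84785282, q_6 = 15·165604 + 7839 = 2491899 → 84785282/2491899
APPEND 14: p_7 = 14·84785282 + 5634571 = 1192628519, q_7 = 14·2491899 + 165604 = 35052190 → 1192628519/35052190
APPEND 22: p_8 = 22·1192628519 + 84785282 = 26322612700, q_8 = 22·35052190 + 2491899 = 773640079 → 26322612700/773640079
APPEND 34: p_9 = 34·26322612700 + 1192628519 = 896161460319, q_9 = 34·773640079 + 35052190 = 26338814876 → 896161460319/26338814876
APPEND 38: p_10 = 38·896161460319 + 26322612700 = 34080458104822, q_10 = 38·26338814876 + 773640079 = 1001648605367 → 34080458104822/1001648605367
APPEND 17: p_11 = 17·34080458104822 + 896161460319 = 580263949242293, q_11 = 17·1001648605367 + 26338814876 = 17054365106115 → 580263949242293/17054365106115
APPEND 24: p_12 = 24·580263949242293 + 34080458104822 = 13960415239919854, q_12 = 24·17054365106115 + 1001648605367 = 410306411152127 → 13960415239919854/410306411152127
APPEND 21: p_13 = 21·13960415239919854 + 580263949242293 = 293748983987559227, q_13 = 21·410306411152127 + 17054365106115 = 8633488999300782 → 293748983987559227/8633488999300782
APPEND 28: p_14 = 28·293748983987559227 + 13960415239919854 = 8238931966891578210, q_14 = 28·8633488999300782 + 410306411152127 = 242147998391574023 → 8238931966891578210/242147998391574023
APPEND 23: p_15 = 23·8238931966891578210 + 293748983987559227 = 189789184222493858057, q_15 = 23·242147998391574023 + 8633488999300782 = 5578037452005503311 → 189789184222493858057/5578037452005503311
APPEND 31: p_16 = 31·189789184222493858057 + 8238931966891578210 = 5891703642864201177977, q_16 = 31·5578037452005503311 + 242147998391574023 = 173161309010562176664 → 5891703642864201177977/173161309010562176664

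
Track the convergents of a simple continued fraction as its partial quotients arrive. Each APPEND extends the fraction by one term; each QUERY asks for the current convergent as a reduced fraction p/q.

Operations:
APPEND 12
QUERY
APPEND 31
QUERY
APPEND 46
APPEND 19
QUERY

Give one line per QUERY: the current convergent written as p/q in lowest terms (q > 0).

APPEND 12: p_0 = 12·1 + 0 = 12, q_0 = 12·0 + 1 = 1 → 12/1
APPEND 31: p_1 = 31·12 + 1 = 373, q_1 = 31·1 + 0 = 31 → 373/31
APPEND 46: p_2 = 46·373 + 12 = 17170, q_2 = 46·31 + 1 = 1427 → 17170/1427
APPEND 19: p_3 = 19·17170 + 373 = 326603, q_3 = 19·1427 + 31 = 27144 → 326603/27144

12/1
373/31
326603/27144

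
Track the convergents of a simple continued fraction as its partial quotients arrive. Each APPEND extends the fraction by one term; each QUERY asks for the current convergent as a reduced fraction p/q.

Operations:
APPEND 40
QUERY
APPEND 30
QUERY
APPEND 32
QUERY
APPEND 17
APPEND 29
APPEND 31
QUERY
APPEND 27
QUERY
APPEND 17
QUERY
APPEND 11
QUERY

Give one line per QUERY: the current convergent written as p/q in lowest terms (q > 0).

APPEND 40: p_0 = 40·1 + 0 = 40, q_0 = 40·0 + 1 = 1 → 40/1
APPEND 30: p_1 = 30·40 + 1 = 1201, q_1 = 30·1 + 0 = 30 → 1201/30
APPEND 32: p_2 = 32·1201 + 40 = 38472, q_2 = 32·30 + 1 = 961 → 38472/961
APPEND 17: p_3 = 17·38472 + 1201 = 655225, q_3 = 17·961 + 30 = 16367 → 655225/16367
APPEND 29: p_4 = 29·655225 + 38472 = 19039997, q_4 = 29·16367 + 961 = 475604 → 19039997/475604
APPEND 31: p_5 = 31·19039997 + 655225 = 590895132, q_5 = 31·475604 + 16367 = 14760091 → 590895132/14760091
APPEND 27: p_6 = 27·590895132 + 19039997 = 15973208561, q_6 = 27·14760091 + 475604 = 398998061 → 15973208561/398998061
APPEND 17: p_7 = 17·15973208561 + 590895132 = 272135440669, q_7 = 17·398998061 + 14760091 = 6797727128 → 272135440669/6797727128
APPEND 11: p_8 = 11·272135440669 + 15973208561 = 3009463055920, q_8 = 11·6797727128 + 398998061 = 75173996469 → 3009463055920/75173996469

40/1
1201/30
38472/961
590895132/14760091
15973208561/398998061
272135440669/6797727128
3009463055920/75173996469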